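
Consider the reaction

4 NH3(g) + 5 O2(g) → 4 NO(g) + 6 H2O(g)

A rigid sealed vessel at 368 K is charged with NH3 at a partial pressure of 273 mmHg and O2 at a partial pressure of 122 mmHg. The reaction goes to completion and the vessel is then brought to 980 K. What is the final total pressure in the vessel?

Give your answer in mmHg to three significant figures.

1120 mmHg

Because the vessel is rigid and T is held at 368 K, work the stoichiometry in partial pressures (P_i = n_iRT/V).
P(O2) required for 273 mmHg of NH3 = (5/4) × 273 = 341.2 mmHg; available 122 mmHg, so O2 is limiting.
P(NH3) remaining = 273 − (4/5) × 122 = 175.4 mmHg
P(gaseous products) = (4+6)/5 × 122 = 244.0 mmHg
P_total at 368 K = 175.4 + 244.0 = 419.4 mmHg
Scaling to 980 K: P = 419.4 × 980/368 = 1117 mmHg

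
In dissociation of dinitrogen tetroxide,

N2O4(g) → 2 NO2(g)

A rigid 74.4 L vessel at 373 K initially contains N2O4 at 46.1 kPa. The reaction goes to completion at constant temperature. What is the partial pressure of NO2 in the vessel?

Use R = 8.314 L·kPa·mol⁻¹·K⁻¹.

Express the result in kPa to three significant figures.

n(N2O4)₀ = PV/RT = (46.1 × 74.4) / (8.314 × 373) = 1.106 mol
n(NO2) = (2/1) × 1.106 = 2.212 mol
P(NO2) = nRT/V = 2.212 × 8.314 × 373 / 74.4 = 92.20 kPa

92.2 kPa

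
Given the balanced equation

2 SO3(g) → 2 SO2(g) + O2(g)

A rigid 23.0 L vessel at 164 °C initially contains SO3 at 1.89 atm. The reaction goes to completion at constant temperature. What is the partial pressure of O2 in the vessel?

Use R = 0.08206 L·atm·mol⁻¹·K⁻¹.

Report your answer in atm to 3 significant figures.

0.945 atm

n(SO3)₀ = PV/RT = (1.89 × 23.0) / (0.08206 × 437.15) = 1.212 mol
n(O2) = (1/2) × 1.212 = 0.6060 mol
P(O2) = nRT/V = 0.6060 × 0.08206 × 437.15 / 23.0 = 0.9452 atm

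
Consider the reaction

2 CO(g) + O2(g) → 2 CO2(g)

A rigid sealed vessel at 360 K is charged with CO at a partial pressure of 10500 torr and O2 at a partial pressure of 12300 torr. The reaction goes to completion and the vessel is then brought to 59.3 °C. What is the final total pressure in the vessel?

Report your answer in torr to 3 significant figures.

At constant V, partial pressures at 360 K are proportional to moles, so apply stoichiometry directly to pressures.
P(O2) required for 10500 torr of CO = (1/2) × 10500 = 5250 torr; available 12300 torr, so CO is limiting.
P(O2) remaining = 12300 − (1/2) × 10500 = 7050 torr
P(gaseous products) = (2)/2 × 10500 = 10500 torr
P_total at 360 K = 7050 + 10500 = 17550 torr
Scaling to 59.3 °C: P = 17550 × 332.45/360 = 16210 torr

16200 torr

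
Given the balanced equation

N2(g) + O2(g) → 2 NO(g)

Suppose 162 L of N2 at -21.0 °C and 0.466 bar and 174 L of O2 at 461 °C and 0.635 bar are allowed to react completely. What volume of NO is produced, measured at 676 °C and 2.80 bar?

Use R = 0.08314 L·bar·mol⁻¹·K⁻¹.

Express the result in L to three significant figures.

n(N2) = PV/RT = (0.466 × 162) / (0.08314 × 252.15) = 3.601 mol
n(O2) = PV/RT = (0.635 × 174) / (0.08314 × 734.15) = 1.810 mol
For 3.601 mol N2, stoichiometry requires (1/1) × 3.601 = 3.601 mol O2; 1.810 mol is available, so O2 is limiting.
n(NO) = (2/1) × 1.810 = 3.620 mol
V(NO) = nRT/P = 3.620 × 0.08314 × 949.15 / 2.80 = 102.0 L

102 L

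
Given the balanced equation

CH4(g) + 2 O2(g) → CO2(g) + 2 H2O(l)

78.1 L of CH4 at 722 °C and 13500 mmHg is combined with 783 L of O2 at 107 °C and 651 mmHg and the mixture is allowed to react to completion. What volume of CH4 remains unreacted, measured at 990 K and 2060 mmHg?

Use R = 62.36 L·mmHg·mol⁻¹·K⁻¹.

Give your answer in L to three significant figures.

n(CH4) = PV/RT = (13500 × 78.1) / (62.36 × 995.15) = 16.99 mol
n(O2) = PV/RT = (651 × 783) / (62.36 × 380.15) = 21.50 mol
For 16.99 mol CH4, stoichiometry requires (2/1) × 16.99 = 33.98 mol O2; 21.50 mol is available, so O2 is limiting.
n(CH4) consumed = (1/2) × 21.50 = 10.75 mol; remaining = 16.99 − 10.75 = 6.240 mol
V(CH4) = nRT/P = 6.240 × 62.36 × 990 / 2060 = 187.0 L

187 L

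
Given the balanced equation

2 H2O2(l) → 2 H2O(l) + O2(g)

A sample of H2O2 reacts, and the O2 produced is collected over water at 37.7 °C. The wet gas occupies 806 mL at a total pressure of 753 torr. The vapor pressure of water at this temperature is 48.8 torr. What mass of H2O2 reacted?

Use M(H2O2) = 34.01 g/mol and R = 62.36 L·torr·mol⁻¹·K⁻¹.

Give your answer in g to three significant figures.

P(O2) = 753 − 48.8 = 704.2 torr
n(O2) = PV/RT = (704.2 × 0.8060) / (62.36 × 310.85) = 0.02928 mol
n(H2O2) = (2/1) × 0.02928 = 0.05856 mol
m(H2O2) = 0.05856 × 34.01 = 1.992 g

1.99 g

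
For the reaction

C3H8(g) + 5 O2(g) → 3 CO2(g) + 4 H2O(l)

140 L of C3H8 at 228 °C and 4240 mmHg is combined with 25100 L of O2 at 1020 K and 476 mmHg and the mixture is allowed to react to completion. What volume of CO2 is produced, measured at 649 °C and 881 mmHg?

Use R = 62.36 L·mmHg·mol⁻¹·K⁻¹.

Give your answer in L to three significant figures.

3720 L

n(C3H8) = PV/RT = (4240 × 140) / (62.36 × 501.15) = 18.99 mol
n(O2) = PV/RT = (476 × 25100) / (62.36 × 1020) = 187.8 mol
For 18.99 mol C3H8, stoichiometry requires (5/1) × 18.99 = 94.95 mol O2; 187.8 mol is available, so C3H8 is limiting.
n(CO2) = (3/1) × 18.99 = 56.97 mol
V(CO2) = nRT/P = 56.97 × 62.36 × 922.15 / 881 = 3719 L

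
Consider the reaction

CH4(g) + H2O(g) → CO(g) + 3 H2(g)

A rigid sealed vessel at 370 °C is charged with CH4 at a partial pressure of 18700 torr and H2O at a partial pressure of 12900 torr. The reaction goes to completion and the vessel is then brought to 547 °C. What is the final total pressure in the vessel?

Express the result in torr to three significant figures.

With V and T fixed, P_i ∝ n_i, so the mole ratios apply directly to partial pressures at 370 °C.
P(H2O) required for 18700 torr of CH4 = (1/1) × 18700 = 18700 torr; available 12900 torr, so H2O is limiting.
P(CH4) remaining = 18700 − (1/1) × 12900 = 5800 torr
P(gaseous products) = (1+3)/1 × 12900 = 51600 torr
P_total at 370 °C = 5800 + 51600 = 57400 torr
Scaling to 547 °C: P = 57400 × 820.15/643.15 = 73200 torr

73200 torr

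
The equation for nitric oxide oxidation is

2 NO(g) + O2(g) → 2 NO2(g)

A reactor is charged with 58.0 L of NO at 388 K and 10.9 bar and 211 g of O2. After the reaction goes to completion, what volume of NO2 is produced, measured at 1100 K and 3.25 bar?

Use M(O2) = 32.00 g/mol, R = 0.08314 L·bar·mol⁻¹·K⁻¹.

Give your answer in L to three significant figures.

371 L

n(NO) = PV/RT = (10.9 × 58.0) / (0.08314 × 388) = 19.60 mol
n(O2) = 211 / 32.00 = 6.594 mol
For 19.60 mol NO, stoichiometry requires (1/2) × 19.60 = 9.800 mol O2; 6.594 mol is available, so O2 is limiting.
n(NO2) = (2/1) × 6.594 = 13.19 mol
V(NO2) = nRT/P = 13.19 × 0.08314 × 1100 / 3.25 = 371.2 L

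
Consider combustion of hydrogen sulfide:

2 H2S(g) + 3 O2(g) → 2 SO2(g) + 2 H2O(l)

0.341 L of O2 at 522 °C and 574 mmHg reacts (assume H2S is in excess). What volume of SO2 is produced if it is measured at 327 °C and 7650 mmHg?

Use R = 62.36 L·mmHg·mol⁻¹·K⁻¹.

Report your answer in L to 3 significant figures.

0.0129 L

n(O2) = PV/RT = (574 × 0.341) / (62.36 × 795.15) = 0.003947 mol
n(SO2) = (2/3) × 0.003947 = 0.002631 mol
V = nRT/P = 0.002631 × 62.36 × 600.15 / 7650 = 0.01287 L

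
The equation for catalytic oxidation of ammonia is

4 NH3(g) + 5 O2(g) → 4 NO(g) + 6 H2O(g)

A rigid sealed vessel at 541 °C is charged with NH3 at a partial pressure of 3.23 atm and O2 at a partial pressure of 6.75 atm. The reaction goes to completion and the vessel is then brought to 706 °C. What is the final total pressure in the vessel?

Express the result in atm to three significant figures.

13.0 atm

Because the vessel is rigid and T is held at 541 °C, work the stoichiometry in partial pressures (P_i = n_iRT/V).
P(O2) required for 3.23 atm of NH3 = (5/4) × 3.23 = 4.037 atm; available 6.75 atm, so NH3 is limiting.
P(O2) remaining = 6.75 − (5/4) × 3.23 = 2.713 atm
P(gaseous products) = (4+6)/4 × 3.23 = 8.075 atm
P_total at 541 °C = 2.713 + 8.075 = 10.79 atm
Scaling to 706 °C: P = 10.79 × 979.15/814.15 = 12.98 atm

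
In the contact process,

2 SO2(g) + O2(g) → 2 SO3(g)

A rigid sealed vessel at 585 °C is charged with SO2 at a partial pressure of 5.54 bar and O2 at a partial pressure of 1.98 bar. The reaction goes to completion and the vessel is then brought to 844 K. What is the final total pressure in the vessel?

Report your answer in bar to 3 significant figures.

5.45 bar

With V and T fixed, P_i ∝ n_i, so the mole ratios apply directly to partial pressures at 585 °C.
P(O2) required for 5.54 bar of SO2 = (1/2) × 5.54 = 2.770 bar; available 1.98 bar, so O2 is limiting.
P(SO2) remaining = 5.54 − (2/1) × 1.98 = 1.580 bar
P(gaseous products) = (2)/1 × 1.98 = 3.960 bar
P_total at 585 °C = 1.580 + 3.960 = 5.540 bar
Scaling to 844 K: P = 5.540 × 844/858.15 = 5.449 bar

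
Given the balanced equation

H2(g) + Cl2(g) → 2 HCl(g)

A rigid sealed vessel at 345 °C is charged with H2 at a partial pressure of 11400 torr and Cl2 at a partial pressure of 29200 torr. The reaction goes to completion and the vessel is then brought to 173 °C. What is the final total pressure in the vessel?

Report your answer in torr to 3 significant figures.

29300 torr

With V and T fixed, P_i ∝ n_i, so the mole ratios apply directly to partial pressures at 345 °C.
P(Cl2) required for 11400 torr of H2 = (1/1) × 11400 = 11400 torr; available 29200 torr, so H2 is limiting.
P(Cl2) remaining = 29200 − (1/1) × 11400 = 17800 torr
P(gaseous products) = (2)/1 × 11400 = 22800 torr
P_total at 345 °C = 17800 + 22800 = 40600 torr
Scaling to 173 °C: P = 40600 × 446.15/618.15 = 29300 torr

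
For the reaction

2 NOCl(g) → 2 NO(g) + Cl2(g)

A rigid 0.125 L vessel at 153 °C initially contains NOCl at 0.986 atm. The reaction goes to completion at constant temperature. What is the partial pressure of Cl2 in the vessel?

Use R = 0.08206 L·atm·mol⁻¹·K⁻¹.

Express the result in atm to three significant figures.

0.493 atm

n(NOCl)₀ = PV/RT = (0.986 × 0.125) / (0.08206 × 426.15) = 0.003524 mol
n(Cl2) = (1/2) × 0.003524 = 0.001762 mol
P(Cl2) = nRT/V = 0.001762 × 0.08206 × 426.15 / 0.125 = 0.4929 atm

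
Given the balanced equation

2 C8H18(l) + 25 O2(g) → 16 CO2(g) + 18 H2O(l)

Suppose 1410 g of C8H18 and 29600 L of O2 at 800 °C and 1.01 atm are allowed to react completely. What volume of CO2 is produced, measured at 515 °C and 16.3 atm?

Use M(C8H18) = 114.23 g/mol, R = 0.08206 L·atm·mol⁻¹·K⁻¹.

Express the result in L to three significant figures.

n(C8H18) = 1410 / 114.23 = 12.34 mol
n(O2) = PV/RT = (1.01 × 29600) / (0.08206 × 1073.15) = 339.5 mol
For 12.34 mol C8H18, stoichiometry requires (25/2) × 12.34 = 154.2 mol O2; 339.5 mol is available, so C8H18 is limiting.
n(CO2) = (16/2) × 12.34 = 98.72 mol
V(CO2) = nRT/P = 98.72 × 0.08206 × 788.15 / 16.3 = 391.7 L

392 L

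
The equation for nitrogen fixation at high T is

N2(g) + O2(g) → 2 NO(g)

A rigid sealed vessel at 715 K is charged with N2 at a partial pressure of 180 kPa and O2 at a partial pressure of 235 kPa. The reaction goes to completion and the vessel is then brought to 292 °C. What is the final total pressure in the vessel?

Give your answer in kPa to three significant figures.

328 kPa

At constant V, partial pressures at 715 K are proportional to moles, so apply stoichiometry directly to pressures.
P(O2) required for 180 kPa of N2 = (1/1) × 180 = 180.0 kPa; available 235 kPa, so N2 is limiting.
P(O2) remaining = 235 − (1/1) × 180 = 55.00 kPa
P(gaseous products) = (2)/1 × 180 = 360.0 kPa
P_total at 715 K = 55.00 + 360.0 = 415.0 kPa
Scaling to 292 °C: P = 415.0 × 565.15/715 = 328.0 kPa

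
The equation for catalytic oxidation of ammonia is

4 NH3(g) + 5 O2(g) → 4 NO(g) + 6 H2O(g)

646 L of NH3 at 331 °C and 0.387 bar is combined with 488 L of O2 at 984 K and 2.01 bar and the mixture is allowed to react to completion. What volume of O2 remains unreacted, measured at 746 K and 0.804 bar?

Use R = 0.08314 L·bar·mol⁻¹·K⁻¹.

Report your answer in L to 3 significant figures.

n(NH3) = PV/RT = (0.387 × 646) / (0.08314 × 604.15) = 4.977 mol
n(O2) = PV/RT = (2.01 × 488) / (0.08314 × 984) = 11.99 mol
For 4.977 mol NH3, stoichiometry requires (5/4) × 4.977 = 6.221 mol O2; 11.99 mol is available, so NH3 is limiting.
n(O2) consumed = (5/4) × 4.977 = 6.221 mol; remaining = 11.99 − 6.221 = 5.769 mol
V(O2) = nRT/P = 5.769 × 0.08314 × 746 / 0.804 = 445.0 L

445 L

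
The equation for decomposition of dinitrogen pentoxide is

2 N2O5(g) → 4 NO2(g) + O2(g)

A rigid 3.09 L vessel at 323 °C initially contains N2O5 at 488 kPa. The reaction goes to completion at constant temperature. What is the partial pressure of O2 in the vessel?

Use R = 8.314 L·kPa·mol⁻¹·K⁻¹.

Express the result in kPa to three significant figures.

n(N2O5)₀ = PV/RT = (488 × 3.09) / (8.314 × 596.15) = 0.3042 mol
n(O2) = (1/2) × 0.3042 = 0.1521 mol
P(O2) = nRT/V = 0.1521 × 8.314 × 596.15 / 3.09 = 244.0 kPa

244 kPa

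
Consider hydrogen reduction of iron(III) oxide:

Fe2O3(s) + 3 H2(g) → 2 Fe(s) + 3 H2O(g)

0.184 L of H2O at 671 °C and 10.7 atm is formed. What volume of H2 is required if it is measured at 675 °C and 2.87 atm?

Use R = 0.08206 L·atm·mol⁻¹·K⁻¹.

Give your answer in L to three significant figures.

0.689 L

n(H2O) = PV/RT = (10.7 × 0.184) / (0.08206 × 944.15) = 0.02541 mol
n(H2) = (3/3) × 0.02541 = 0.02541 mol
V = nRT/P = 0.02541 × 0.08206 × 948.15 / 2.87 = 0.6889 L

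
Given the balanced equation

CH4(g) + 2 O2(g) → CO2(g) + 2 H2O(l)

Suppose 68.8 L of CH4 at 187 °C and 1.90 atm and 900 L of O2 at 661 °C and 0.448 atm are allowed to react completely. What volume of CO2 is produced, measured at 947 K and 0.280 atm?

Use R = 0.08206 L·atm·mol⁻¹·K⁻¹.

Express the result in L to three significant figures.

n(CH4) = PV/RT = (1.90 × 68.8) / (0.08206 × 460.15) = 3.462 mol
n(O2) = PV/RT = (0.448 × 900) / (0.08206 × 934.15) = 5.260 mol
For 3.462 mol CH4, stoichiometry requires (2/1) × 3.462 = 6.924 mol O2; 5.260 mol is available, so O2 is limiting.
n(CO2) = (1/2) × 5.260 = 2.630 mol
V(CO2) = nRT/P = 2.630 × 0.08206 × 947 / 0.280 = 729.9 L

730 L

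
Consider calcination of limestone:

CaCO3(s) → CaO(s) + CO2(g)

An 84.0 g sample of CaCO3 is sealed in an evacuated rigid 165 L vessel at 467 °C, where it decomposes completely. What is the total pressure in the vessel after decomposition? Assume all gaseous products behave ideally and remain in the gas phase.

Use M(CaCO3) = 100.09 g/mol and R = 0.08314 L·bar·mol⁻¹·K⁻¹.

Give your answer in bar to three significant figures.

0.313 bar

n(CaCO3) = 84.0 / 100.09 = 0.8392 mol
n(gas produced) = (1/1) × 0.8392 = 0.8392 mol
P = nRT/V = 0.8392 × 0.08314 × 740.15 / 165 = 0.3130 bar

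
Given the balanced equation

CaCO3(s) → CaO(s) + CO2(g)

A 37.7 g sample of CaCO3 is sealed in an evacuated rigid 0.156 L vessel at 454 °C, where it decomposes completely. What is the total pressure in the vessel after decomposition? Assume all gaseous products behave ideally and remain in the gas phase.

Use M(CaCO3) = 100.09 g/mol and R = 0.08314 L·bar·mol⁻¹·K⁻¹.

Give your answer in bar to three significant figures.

n(CaCO3) = 37.7 / 100.09 = 0.3767 mol
n(gas produced) = (1/1) × 0.3767 = 0.3767 mol
P = nRT/V = 0.3767 × 0.08314 × 727.15 / 0.156 = 146.0 bar

146 bar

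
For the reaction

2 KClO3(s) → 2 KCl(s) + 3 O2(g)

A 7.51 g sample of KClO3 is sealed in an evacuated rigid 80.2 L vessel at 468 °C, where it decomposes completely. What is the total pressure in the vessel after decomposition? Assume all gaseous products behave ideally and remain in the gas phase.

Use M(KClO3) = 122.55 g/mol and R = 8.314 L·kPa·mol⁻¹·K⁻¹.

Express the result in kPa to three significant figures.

n(KClO3) = 7.51 / 122.55 = 0.06128 mol
n(gas produced) = (3/2) × 0.06128 = 0.09192 mol
P = nRT/V = 0.09192 × 8.314 × 741.15 / 80.2 = 7.062 kPa

7.06 kPa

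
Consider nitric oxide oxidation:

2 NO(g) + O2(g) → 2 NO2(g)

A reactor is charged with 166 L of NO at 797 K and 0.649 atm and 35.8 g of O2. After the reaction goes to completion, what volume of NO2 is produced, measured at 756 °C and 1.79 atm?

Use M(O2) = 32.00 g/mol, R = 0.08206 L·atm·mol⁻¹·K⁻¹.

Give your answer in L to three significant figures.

n(NO) = PV/RT = (0.649 × 166) / (0.08206 × 797) = 1.647 mol
n(O2) = 35.8 / 32.00 = 1.119 mol
For 1.647 mol NO, stoichiometry requires (1/2) × 1.647 = 0.8235 mol O2; 1.119 mol is available, so NO is limiting.
n(NO2) = (2/2) × 1.647 = 1.647 mol
V(NO2) = nRT/P = 1.647 × 0.08206 × 1029.15 / 1.79 = 77.71 L

77.7 L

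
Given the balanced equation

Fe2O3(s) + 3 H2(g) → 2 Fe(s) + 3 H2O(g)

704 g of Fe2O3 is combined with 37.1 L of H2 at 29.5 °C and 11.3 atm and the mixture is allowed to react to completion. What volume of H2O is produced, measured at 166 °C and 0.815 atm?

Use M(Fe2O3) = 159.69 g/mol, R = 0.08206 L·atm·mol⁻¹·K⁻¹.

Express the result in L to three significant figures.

n(Fe2O3) = 704 / 159.69 = 4.409 mol
n(H2) = PV/RT = (11.3 × 37.1) / (0.08206 × 302.65) = 16.88 mol
For 4.409 mol Fe2O3, stoichiometry requires (3/1) × 4.409 = 13.23 mol H2; 16.88 mol is available, so Fe2O3 is limiting.
n(H2O) = (3/1) × 4.409 = 13.23 mol
V(H2O) = nRT/P = 13.23 × 0.08206 × 439.15 / 0.815 = 585.0 L

585 L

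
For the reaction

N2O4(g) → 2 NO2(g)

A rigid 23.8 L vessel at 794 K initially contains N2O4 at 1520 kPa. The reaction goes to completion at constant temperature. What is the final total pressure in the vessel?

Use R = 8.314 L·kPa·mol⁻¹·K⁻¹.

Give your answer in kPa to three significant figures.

3040 kPa

Rigid vessel, constant T ⇒ P scales with total gas moles (1 → 2).
P_final = (2/1) × 1520 = 3040 kPa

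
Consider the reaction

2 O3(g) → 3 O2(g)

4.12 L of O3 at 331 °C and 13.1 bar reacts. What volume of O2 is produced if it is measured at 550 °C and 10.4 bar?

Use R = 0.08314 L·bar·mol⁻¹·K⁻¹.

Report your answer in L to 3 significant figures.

n(O3) = PV/RT = (13.1 × 4.12) / (0.08314 × 604.15) = 1.075 mol
n(O2) = (3/2) × 1.075 = 1.612 mol
V = nRT/P = 1.612 × 0.08314 × 823.15 / 10.4 = 10.61 L

10.6 L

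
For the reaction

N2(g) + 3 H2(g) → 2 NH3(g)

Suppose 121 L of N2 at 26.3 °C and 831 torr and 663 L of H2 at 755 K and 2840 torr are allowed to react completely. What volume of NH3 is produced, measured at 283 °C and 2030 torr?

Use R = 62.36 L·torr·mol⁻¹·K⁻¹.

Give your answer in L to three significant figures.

n(N2) = PV/RT = (831 × 121) / (62.36 × 299.45) = 5.385 mol
n(H2) = PV/RT = (2840 × 663) / (62.36 × 755) = 39.99 mol
For 5.385 mol N2, stoichiometry requires (3/1) × 5.385 = 16.16 mol H2; 39.99 mol is available, so N2 is limiting.
n(NH3) = (2/1) × 5.385 = 10.77 mol
V(NH3) = nRT/P = 10.77 × 62.36 × 556.15 / 2030 = 184.0 L

184 L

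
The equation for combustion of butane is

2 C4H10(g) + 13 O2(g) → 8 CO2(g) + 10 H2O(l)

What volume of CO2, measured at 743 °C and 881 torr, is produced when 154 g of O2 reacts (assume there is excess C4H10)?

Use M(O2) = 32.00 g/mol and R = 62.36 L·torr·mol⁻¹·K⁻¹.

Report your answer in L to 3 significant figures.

213 L

n(O2) = 154.0 / 32.00 = 4.812 mol
n(CO2) = (8/13) × 4.812 = 2.961 mol
V = nRT/P = 2.961 × 62.36 × 1016.15 / 881 = 213.0 L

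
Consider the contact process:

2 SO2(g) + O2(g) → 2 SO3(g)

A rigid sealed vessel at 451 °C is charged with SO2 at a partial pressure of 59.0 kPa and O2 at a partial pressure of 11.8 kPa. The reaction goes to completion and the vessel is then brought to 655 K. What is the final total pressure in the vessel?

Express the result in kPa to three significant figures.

53.4 kPa

With V and T fixed, P_i ∝ n_i, so the mole ratios apply directly to partial pressures at 451 °C.
P(O2) required for 59.0 kPa of SO2 = (1/2) × 59.0 = 29.50 kPa; available 11.8 kPa, so O2 is limiting.
P(SO2) remaining = 59.0 − (2/1) × 11.8 = 35.40 kPa
P(gaseous products) = (2)/1 × 11.8 = 23.60 kPa
P_total at 451 °C = 35.40 + 23.60 = 59.00 kPa
Scaling to 655 K: P = 59.00 × 655/724.15 = 53.37 kPa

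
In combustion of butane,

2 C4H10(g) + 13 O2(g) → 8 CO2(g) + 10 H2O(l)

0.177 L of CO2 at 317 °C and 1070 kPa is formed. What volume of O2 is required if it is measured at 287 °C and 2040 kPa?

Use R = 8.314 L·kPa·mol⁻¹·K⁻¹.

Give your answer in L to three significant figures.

0.143 L

n(CO2) = PV/RT = (1070 × 0.177) / (8.314 × 590.15) = 0.03860 mol
n(O2) = (13/8) × 0.03860 = 0.06273 mol
V = nRT/P = 0.06273 × 8.314 × 560.15 / 2040 = 0.1432 L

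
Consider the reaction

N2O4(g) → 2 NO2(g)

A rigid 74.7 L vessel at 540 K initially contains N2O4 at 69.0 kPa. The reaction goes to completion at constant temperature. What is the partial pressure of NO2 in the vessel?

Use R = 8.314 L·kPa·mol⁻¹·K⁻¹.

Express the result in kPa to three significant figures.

138 kPa

n(N2O4)₀ = PV/RT = (69.0 × 74.7) / (8.314 × 540) = 1.148 mol
n(NO2) = (2/1) × 1.148 = 2.296 mol
P(NO2) = nRT/V = 2.296 × 8.314 × 540 / 74.7 = 138.0 kPa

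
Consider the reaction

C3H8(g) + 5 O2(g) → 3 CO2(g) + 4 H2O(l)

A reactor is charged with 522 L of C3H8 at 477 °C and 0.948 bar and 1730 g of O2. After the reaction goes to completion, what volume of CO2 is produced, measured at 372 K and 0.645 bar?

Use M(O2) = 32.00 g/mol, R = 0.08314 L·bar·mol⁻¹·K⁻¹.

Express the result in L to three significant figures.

n(C3H8) = PV/RT = (0.948 × 522) / (0.08314 × 750.15) = 7.935 mol
n(O2) = 1730 / 32.00 = 54.06 mol
For 7.935 mol C3H8, stoichiometry requires (5/1) × 7.935 = 39.67 mol O2; 54.06 mol is available, so C3H8 is limiting.
n(CO2) = (3/1) × 7.935 = 23.80 mol
V(CO2) = nRT/P = 23.80 × 0.08314 × 372 / 0.645 = 1141 L

1140 L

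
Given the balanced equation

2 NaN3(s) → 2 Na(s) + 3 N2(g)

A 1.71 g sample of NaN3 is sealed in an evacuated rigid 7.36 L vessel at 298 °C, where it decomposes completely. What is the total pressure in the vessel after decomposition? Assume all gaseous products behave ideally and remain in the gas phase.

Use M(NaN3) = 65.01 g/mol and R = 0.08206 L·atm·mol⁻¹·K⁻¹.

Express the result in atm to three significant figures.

0.251 atm

n(NaN3) = 1.71 / 65.01 = 0.02630 mol
n(gas produced) = (3/2) × 0.02630 = 0.03945 mol
P = nRT/V = 0.03945 × 0.08206 × 571.15 / 7.36 = 0.2512 atm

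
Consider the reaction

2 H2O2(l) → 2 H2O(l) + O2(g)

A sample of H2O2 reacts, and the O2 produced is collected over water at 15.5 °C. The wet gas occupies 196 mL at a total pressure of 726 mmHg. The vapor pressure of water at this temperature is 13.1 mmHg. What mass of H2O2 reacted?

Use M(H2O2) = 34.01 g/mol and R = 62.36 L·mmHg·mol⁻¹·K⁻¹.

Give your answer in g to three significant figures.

P(O2) = 726 − 13.1 = 712.9 mmHg
n(O2) = PV/RT = (712.9 × 0.1960) / (62.36 × 288.65) = 0.007763 mol
n(H2O2) = (2/1) × 0.007763 = 0.01553 mol
m(H2O2) = 0.01553 × 34.01 = 0.5282 g

0.528 g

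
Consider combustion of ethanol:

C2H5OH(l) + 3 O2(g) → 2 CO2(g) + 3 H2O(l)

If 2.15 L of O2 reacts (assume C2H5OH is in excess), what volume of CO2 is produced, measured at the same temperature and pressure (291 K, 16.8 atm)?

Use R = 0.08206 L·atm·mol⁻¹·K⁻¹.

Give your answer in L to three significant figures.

1.43 L

At constant T and P, gas volumes are in the mole ratio: V(CO2) = (2/3) × 2.15 = 1.433 L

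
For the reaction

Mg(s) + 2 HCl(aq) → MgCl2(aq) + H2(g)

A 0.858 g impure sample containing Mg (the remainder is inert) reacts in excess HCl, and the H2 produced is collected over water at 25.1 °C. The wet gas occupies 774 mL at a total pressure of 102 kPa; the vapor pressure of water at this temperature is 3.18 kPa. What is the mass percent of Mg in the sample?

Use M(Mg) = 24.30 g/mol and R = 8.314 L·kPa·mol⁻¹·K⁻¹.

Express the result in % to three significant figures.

87.4 %

P(H2) = 102 − 3.18 = 98.82 kPa
n(H2) = PV/RT = (98.82 × 0.7740) / (8.314 × 298.25) = 0.03085 mol
n(Mg) = (1/1) × 0.03085 = 0.03085 mol
m(Mg) = 0.03085 × 24.30 = 0.7497 g
%Mg = 0.7497 / 0.858 × 100 = 87.38%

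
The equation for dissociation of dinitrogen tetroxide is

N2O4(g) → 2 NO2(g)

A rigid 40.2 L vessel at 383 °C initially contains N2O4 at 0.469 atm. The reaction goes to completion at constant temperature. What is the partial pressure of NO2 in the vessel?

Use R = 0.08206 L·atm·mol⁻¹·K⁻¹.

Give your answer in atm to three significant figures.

0.938 atm

n(N2O4)₀ = PV/RT = (0.469 × 40.2) / (0.08206 × 656.15) = 0.3502 mol
n(NO2) = (2/1) × 0.3502 = 0.7004 mol
P(NO2) = nRT/V = 0.7004 × 0.08206 × 656.15 / 40.2 = 0.9381 atm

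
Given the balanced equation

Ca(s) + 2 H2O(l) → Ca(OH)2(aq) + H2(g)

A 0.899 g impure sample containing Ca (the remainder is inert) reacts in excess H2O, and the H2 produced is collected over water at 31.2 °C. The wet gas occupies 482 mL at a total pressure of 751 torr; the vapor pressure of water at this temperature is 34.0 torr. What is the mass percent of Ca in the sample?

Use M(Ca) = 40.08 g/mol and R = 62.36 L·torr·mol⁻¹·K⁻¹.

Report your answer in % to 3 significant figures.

81.2 %

P(H2) = 751 − 34.0 = 717.0 torr
n(H2) = PV/RT = (717.0 × 0.4820) / (62.36 × 304.35) = 0.01821 mol
n(Ca) = (1/1) × 0.01821 = 0.01821 mol
m(Ca) = 0.01821 × 40.08 = 0.7299 g
%Ca = 0.7299 / 0.899 × 100 = 81.19%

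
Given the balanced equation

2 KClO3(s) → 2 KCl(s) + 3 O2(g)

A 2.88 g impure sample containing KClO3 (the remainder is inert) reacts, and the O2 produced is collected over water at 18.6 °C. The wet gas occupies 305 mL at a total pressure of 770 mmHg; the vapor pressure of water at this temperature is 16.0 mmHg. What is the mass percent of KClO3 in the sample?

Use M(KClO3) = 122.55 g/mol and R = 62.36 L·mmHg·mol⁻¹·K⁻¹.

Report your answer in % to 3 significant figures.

P(O2) = 770 − 16.0 = 754.0 mmHg
n(O2) = PV/RT = (754.0 × 0.3050) / (62.36 × 291.75) = 0.01264 mol
n(KClO3) = (2/3) × 0.01264 = 0.008427 mol
m(KClO3) = 0.008427 × 122.55 = 1.033 g
%KClO3 = 1.033 / 2.88 × 100 = 35.87%

35.9 %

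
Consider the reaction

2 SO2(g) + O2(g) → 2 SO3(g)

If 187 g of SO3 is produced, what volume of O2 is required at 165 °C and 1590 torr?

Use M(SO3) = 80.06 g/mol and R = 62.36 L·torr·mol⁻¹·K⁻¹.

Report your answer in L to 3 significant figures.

n(SO3) = 187.0 / 80.06 = 2.336 mol
n(O2) = (1/2) × 2.336 = 1.168 mol
V = nRT/P = 1.168 × 62.36 × 438.15 / 1590 = 20.07 L

20.1 L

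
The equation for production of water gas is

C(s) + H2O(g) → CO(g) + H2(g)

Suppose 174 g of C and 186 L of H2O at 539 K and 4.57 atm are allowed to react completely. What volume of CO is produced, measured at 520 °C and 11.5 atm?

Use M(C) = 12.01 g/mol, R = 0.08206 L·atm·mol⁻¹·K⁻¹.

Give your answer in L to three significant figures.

82.0 L

n(C) = 174 / 12.01 = 14.49 mol
n(H2O) = PV/RT = (4.57 × 186) / (0.08206 × 539) = 19.22 mol
For 14.49 mol C, stoichiometry requires (1/1) × 14.49 = 14.49 mol H2O; 19.22 mol is available, so C is limiting.
n(CO) = (1/1) × 14.49 = 14.49 mol
V(CO) = nRT/P = 14.49 × 0.08206 × 793.15 / 11.5 = 82.01 L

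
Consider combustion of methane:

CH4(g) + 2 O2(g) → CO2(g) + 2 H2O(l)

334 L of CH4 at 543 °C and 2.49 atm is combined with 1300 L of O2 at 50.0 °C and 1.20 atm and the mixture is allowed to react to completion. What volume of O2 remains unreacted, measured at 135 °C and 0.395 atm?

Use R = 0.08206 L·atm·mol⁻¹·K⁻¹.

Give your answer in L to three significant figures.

n(CH4) = PV/RT = (2.49 × 334) / (0.08206 × 816.15) = 12.42 mol
n(O2) = PV/RT = (1.20 × 1300) / (0.08206 × 323.15) = 58.83 mol
For 12.42 mol CH4, stoichiometry requires (2/1) × 12.42 = 24.84 mol O2; 58.83 mol is available, so CH4 is limiting.
n(O2) consumed = (2/1) × 12.42 = 24.84 mol; remaining = 58.83 − 24.84 = 33.99 mol
V(O2) = nRT/P = 33.99 × 0.08206 × 408.15 / 0.395 = 2882 L

2880 L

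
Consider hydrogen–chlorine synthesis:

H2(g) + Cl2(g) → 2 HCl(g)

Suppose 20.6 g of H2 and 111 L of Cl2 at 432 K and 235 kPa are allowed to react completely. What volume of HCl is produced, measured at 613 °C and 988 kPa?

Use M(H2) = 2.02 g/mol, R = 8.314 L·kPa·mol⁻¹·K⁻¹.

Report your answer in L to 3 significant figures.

108 L

n(H2) = 20.6 / 2.02 = 10.20 mol
n(Cl2) = PV/RT = (235 × 111) / (8.314 × 432) = 7.263 mol
For 10.20 mol H2, stoichiometry requires (1/1) × 10.20 = 10.20 mol Cl2; 7.263 mol is available, so Cl2 is limiting.
n(HCl) = (2/1) × 7.263 = 14.53 mol
V(HCl) = nRT/P = 14.53 × 8.314 × 886.15 / 988 = 108.3 L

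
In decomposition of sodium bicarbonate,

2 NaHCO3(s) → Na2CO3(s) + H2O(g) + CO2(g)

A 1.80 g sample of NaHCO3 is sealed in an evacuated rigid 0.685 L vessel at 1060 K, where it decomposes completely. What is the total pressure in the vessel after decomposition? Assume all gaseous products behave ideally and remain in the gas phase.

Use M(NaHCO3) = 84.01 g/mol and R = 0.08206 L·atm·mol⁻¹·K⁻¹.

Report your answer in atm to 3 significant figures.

2.72 atm

n(NaHCO3) = 1.80 / 84.01 = 0.02143 mol
n(gas produced) = (2/2) × 0.02143 = 0.02143 mol
P = nRT/V = 0.02143 × 0.08206 × 1060 / 0.685 = 2.721 atm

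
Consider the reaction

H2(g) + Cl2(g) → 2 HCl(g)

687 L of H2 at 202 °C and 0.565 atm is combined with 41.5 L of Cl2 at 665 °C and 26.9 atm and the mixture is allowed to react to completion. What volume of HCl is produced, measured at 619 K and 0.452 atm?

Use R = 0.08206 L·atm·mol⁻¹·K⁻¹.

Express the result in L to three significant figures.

2240 L

n(H2) = PV/RT = (0.565 × 687) / (0.08206 × 475.15) = 9.955 mol
n(Cl2) = PV/RT = (26.9 × 41.5) / (0.08206 × 938.15) = 14.50 mol
For 9.955 mol H2, stoichiometry requires (1/1) × 9.955 = 9.955 mol Cl2; 14.50 mol is available, so H2 is limiting.
n(HCl) = (2/1) × 9.955 = 19.91 mol
V(HCl) = nRT/P = 19.91 × 0.08206 × 619 / 0.452 = 2237 L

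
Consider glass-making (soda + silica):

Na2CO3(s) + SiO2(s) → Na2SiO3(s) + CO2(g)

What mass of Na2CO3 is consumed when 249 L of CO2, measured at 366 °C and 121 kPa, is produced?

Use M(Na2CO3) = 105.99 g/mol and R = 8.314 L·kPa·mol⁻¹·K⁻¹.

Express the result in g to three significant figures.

601 g

n(CO2) = PV/RT = (121 × 249) / (8.314 × 639.15) = 5.670 mol
n(Na2CO3) = (1/1) × 5.670 = 5.670 mol
m(Na2CO3) = 5.670 × 105.99 = 601.0 g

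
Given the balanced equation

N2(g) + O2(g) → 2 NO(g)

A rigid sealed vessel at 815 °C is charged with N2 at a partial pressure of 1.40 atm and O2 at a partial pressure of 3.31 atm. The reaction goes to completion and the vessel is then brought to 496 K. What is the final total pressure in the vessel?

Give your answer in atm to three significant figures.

Because the vessel is rigid and T is held at 815 °C, work the stoichiometry in partial pressures (P_i = n_iRT/V).
P(O2) required for 1.40 atm of N2 = (1/1) × 1.40 = 1.400 atm; available 3.31 atm, so N2 is limiting.
P(O2) remaining = 3.31 − (1/1) × 1.40 = 1.910 atm
P(gaseous products) = (2)/1 × 1.40 = 2.800 atm
P_total at 815 °C = 1.910 + 2.800 = 4.710 atm
Scaling to 496 K: P = 4.710 × 496/1088.15 = 2.147 atm

2.15 atm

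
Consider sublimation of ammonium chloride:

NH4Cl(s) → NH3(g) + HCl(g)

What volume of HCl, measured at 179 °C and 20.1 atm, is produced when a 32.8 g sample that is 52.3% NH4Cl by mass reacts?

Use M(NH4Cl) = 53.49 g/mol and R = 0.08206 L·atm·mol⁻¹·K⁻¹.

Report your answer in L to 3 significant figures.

0.592 L

mass of NH4Cl = 32.8 × 52.3/100 = 17.15 g
n(NH4Cl) = 17.15 / 53.49 = 0.3206 mol
n(HCl) = (1/1) × 0.3206 = 0.3206 mol
V = nRT/P = 0.3206 × 0.08206 × 452.15 / 20.1 = 0.5918 L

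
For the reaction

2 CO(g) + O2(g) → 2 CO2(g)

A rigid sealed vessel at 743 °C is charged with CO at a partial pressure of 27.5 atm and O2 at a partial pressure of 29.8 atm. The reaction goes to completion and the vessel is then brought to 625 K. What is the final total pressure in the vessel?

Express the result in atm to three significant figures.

26.8 atm

At constant V, partial pressures at 743 °C are proportional to moles, so apply stoichiometry directly to pressures.
P(O2) required for 27.5 atm of CO = (1/2) × 27.5 = 13.75 atm; available 29.8 atm, so CO is limiting.
P(O2) remaining = 29.8 − (1/2) × 27.5 = 16.05 atm
P(gaseous products) = (2)/2 × 27.5 = 27.50 atm
P_total at 743 °C = 16.05 + 27.50 = 43.55 atm
Scaling to 625 K: P = 43.55 × 625/1016.15 = 26.79 atm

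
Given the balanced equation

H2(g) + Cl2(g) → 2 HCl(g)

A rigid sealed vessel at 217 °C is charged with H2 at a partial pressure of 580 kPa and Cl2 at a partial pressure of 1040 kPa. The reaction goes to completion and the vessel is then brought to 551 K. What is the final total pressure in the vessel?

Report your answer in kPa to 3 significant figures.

1820 kPa

Because the vessel is rigid and T is held at 217 °C, work the stoichiometry in partial pressures (P_i = n_iRT/V).
P(Cl2) required for 580 kPa of H2 = (1/1) × 580 = 580.0 kPa; available 1040 kPa, so H2 is limiting.
P(Cl2) remaining = 1040 − (1/1) × 580 = 460.0 kPa
P(gaseous products) = (2)/1 × 580 = 1160 kPa
P_total at 217 °C = 460.0 + 1160 = 1620 kPa
Scaling to 551 K: P = 1620 × 551/490.15 = 1821 kPa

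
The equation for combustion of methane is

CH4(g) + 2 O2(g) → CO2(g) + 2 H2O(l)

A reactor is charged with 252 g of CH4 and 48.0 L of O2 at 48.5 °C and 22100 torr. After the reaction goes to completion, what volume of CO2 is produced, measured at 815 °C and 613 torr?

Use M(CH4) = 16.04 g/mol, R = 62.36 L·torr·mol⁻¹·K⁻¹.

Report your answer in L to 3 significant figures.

n(CH4) = 252 / 16.04 = 15.71 mol
n(O2) = PV/RT = (22100 × 48.0) / (62.36 × 321.65) = 52.89 mol
For 15.71 mol CH4, stoichiometry requires (2/1) × 15.71 = 31.42 mol O2; 52.89 mol is available, so CH4 is limiting.
n(CO2) = (1/1) × 15.71 = 15.71 mol
V(CO2) = nRT/P = 15.71 × 62.36 × 1088.15 / 613 = 1739 L

1740 L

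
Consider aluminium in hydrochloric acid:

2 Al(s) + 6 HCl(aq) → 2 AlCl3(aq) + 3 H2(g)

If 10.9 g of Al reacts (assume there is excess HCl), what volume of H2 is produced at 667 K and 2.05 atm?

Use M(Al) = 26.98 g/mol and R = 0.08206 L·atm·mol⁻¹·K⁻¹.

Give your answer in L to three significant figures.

16.2 L

n(Al) = 10.90 / 26.98 = 0.4040 mol
n(H2) = (3/2) × 0.4040 = 0.6060 mol
V = nRT/P = 0.6060 × 0.08206 × 667 / 2.05 = 16.18 L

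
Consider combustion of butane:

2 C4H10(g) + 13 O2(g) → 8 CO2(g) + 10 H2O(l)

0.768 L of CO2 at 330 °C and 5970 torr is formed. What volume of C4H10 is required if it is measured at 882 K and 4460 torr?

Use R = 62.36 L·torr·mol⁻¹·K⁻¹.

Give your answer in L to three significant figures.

0.376 L

n(CO2) = PV/RT = (5970 × 0.768) / (62.36 × 603.15) = 0.1219 mol
n(C4H10) = (2/8) × 0.1219 = 0.03047 mol
V = nRT/P = 0.03047 × 62.36 × 882 / 4460 = 0.3758 L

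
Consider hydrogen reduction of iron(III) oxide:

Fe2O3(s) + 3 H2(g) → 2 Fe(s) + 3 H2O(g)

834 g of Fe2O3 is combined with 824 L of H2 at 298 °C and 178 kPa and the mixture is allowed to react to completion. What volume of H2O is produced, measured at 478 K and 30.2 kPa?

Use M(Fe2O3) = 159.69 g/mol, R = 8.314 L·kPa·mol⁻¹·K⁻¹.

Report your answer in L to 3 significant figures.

n(Fe2O3) = 834 / 159.69 = 5.223 mol
n(H2) = PV/RT = (178 × 824) / (8.314 × 571.15) = 30.89 mol
For 5.223 mol Fe2O3, stoichiometry requires (3/1) × 5.223 = 15.67 mol H2; 30.89 mol is available, so Fe2O3 is limiting.
n(H2O) = (3/1) × 5.223 = 15.67 mol
V(H2O) = nRT/P = 15.67 × 8.314 × 478 / 30.2 = 2062 L

2060 L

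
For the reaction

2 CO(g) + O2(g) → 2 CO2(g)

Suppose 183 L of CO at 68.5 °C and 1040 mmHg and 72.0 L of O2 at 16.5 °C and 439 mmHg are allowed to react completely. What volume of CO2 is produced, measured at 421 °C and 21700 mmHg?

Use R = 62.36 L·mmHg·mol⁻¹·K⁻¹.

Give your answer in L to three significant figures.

n(CO) = PV/RT = (1040 × 183) / (62.36 × 341.65) = 8.933 mol
n(O2) = PV/RT = (439 × 72.0) / (62.36 × 289.65) = 1.750 mol
For 8.933 mol CO, stoichiometry requires (1/2) × 8.933 = 4.466 mol O2; 1.750 mol is available, so O2 is limiting.
n(CO2) = (2/1) × 1.750 = 3.500 mol
V(CO2) = nRT/P = 3.500 × 62.36 × 694.15 / 21700 = 6.982 L

6.98 L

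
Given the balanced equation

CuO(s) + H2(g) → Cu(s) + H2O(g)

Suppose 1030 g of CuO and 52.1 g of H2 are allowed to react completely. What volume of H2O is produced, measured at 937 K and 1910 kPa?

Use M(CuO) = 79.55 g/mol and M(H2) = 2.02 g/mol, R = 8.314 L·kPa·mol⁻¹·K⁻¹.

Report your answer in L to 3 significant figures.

n(CuO) = 1030 / 79.55 = 12.95 mol
n(H2) = 52.1 / 2.02 = 25.79 mol
For 12.95 mol CuO, stoichiometry requires (1/1) × 12.95 = 12.95 mol H2; 25.79 mol is available, so CuO is limiting.
n(H2O) = (1/1) × 12.95 = 12.95 mol
V(H2O) = nRT/P = 12.95 × 8.314 × 937 / 1910 = 52.82 L

52.8 L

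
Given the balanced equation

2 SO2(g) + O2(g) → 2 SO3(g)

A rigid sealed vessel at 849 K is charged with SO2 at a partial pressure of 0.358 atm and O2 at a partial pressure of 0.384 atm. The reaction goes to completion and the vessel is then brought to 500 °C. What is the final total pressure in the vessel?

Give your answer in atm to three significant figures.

0.513 atm

Because the vessel is rigid and T is held at 849 K, work the stoichiometry in partial pressures (P_i = n_iRT/V).
P(O2) required for 0.358 atm of SO2 = (1/2) × 0.358 = 0.1790 atm; available 0.384 atm, so SO2 is limiting.
P(O2) remaining = 0.384 − (1/2) × 0.358 = 0.2050 atm
P(gaseous products) = (2)/2 × 0.358 = 0.3580 atm
P_total at 849 K = 0.2050 + 0.3580 = 0.5630 atm
Scaling to 500 °C: P = 0.5630 × 773.15/849 = 0.5127 atm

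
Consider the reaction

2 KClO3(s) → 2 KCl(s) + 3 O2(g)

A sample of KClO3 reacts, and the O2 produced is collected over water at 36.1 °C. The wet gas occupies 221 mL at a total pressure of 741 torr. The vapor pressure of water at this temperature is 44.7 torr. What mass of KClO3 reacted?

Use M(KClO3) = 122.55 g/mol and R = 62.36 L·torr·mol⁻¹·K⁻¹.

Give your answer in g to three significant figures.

0.652 g

P(O2) = 741 − 44.7 = 696.3 torr
n(O2) = PV/RT = (696.3 × 0.2210) / (62.36 × 309.25) = 0.007979 mol
n(KClO3) = (2/3) × 0.007979 = 0.005319 mol
m(KClO3) = 0.005319 × 122.55 = 0.6518 g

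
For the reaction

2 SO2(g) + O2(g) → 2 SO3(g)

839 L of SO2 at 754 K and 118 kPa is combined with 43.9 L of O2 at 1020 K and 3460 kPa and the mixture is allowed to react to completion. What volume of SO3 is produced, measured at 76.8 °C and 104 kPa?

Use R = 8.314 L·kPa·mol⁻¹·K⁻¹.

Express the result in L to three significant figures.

442 L

n(SO2) = PV/RT = (118 × 839) / (8.314 × 754) = 15.79 mol
n(O2) = PV/RT = (3460 × 43.9) / (8.314 × 1020) = 17.91 mol
For 15.79 mol SO2, stoichiometry requires (1/2) × 15.79 = 7.895 mol O2; 17.91 mol is available, so SO2 is limiting.
n(SO3) = (2/2) × 15.79 = 15.79 mol
V(SO3) = nRT/P = 15.79 × 8.314 × 349.95 / 104 = 441.7 L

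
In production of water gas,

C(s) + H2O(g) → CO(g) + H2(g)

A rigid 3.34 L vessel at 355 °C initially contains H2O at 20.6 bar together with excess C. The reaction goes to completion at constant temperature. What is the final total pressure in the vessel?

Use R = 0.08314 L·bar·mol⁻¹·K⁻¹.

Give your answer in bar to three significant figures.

41.2 bar

Rigid vessel, constant T ⇒ P scales with total gas moles (1 → 2).
P_final = (2/1) × 20.6 = 41.20 bar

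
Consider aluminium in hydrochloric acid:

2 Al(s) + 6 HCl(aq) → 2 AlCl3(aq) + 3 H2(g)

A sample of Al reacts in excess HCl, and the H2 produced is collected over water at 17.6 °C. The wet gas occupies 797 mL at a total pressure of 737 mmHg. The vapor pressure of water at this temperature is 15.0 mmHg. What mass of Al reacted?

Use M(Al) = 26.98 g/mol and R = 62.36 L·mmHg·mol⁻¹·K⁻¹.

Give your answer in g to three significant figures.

P(H2) = 737 − 15.0 = 722.0 mmHg
n(H2) = PV/RT = (722.0 × 0.7970) / (62.36 × 290.75) = 0.03174 mol
n(Al) = (2/3) × 0.03174 = 0.02116 mol
m(Al) = 0.02116 × 26.98 = 0.5709 g

0.571 g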